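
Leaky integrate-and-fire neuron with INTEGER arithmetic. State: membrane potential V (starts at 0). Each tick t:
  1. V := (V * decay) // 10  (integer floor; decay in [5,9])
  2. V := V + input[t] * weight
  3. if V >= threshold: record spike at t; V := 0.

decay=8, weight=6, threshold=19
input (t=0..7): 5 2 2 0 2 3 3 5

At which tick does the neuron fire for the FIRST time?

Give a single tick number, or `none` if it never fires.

t=0: input=5 -> V=0 FIRE
t=1: input=2 -> V=12
t=2: input=2 -> V=0 FIRE
t=3: input=0 -> V=0
t=4: input=2 -> V=12
t=5: input=3 -> V=0 FIRE
t=6: input=3 -> V=18
t=7: input=5 -> V=0 FIRE

Answer: 0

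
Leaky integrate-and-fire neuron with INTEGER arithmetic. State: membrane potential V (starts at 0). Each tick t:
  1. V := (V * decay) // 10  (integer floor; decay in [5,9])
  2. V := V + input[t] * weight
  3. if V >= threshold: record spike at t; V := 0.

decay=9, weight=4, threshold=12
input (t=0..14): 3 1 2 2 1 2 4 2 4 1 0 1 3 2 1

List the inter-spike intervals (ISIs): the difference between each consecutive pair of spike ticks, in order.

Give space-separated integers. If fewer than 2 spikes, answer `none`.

t=0: input=3 -> V=0 FIRE
t=1: input=1 -> V=4
t=2: input=2 -> V=11
t=3: input=2 -> V=0 FIRE
t=4: input=1 -> V=4
t=5: input=2 -> V=11
t=6: input=4 -> V=0 FIRE
t=7: input=2 -> V=8
t=8: input=4 -> V=0 FIRE
t=9: input=1 -> V=4
t=10: input=0 -> V=3
t=11: input=1 -> V=6
t=12: input=3 -> V=0 FIRE
t=13: input=2 -> V=8
t=14: input=1 -> V=11

Answer: 3 3 2 4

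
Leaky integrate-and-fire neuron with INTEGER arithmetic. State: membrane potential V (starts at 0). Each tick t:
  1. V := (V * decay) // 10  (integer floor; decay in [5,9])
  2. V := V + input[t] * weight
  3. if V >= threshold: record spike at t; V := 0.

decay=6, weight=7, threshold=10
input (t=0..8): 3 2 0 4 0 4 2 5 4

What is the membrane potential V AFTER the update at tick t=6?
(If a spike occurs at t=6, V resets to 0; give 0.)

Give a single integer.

t=0: input=3 -> V=0 FIRE
t=1: input=2 -> V=0 FIRE
t=2: input=0 -> V=0
t=3: input=4 -> V=0 FIRE
t=4: input=0 -> V=0
t=5: input=4 -> V=0 FIRE
t=6: input=2 -> V=0 FIRE
t=7: input=5 -> V=0 FIRE
t=8: input=4 -> V=0 FIRE

Answer: 0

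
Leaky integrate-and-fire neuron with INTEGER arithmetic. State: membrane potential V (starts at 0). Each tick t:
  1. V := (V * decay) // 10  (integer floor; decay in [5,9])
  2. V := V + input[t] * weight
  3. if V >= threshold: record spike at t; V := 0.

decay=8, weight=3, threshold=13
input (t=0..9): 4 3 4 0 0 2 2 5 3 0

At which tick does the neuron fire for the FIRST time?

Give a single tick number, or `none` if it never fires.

Answer: 1

Derivation:
t=0: input=4 -> V=12
t=1: input=3 -> V=0 FIRE
t=2: input=4 -> V=12
t=3: input=0 -> V=9
t=4: input=0 -> V=7
t=5: input=2 -> V=11
t=6: input=2 -> V=0 FIRE
t=7: input=5 -> V=0 FIRE
t=8: input=3 -> V=9
t=9: input=0 -> V=7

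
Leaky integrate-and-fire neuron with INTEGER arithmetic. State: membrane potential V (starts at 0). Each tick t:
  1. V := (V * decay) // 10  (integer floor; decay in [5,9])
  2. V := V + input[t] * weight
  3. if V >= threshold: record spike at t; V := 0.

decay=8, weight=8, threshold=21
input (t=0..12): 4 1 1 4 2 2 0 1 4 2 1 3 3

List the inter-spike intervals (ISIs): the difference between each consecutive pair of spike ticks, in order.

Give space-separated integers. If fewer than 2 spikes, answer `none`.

Answer: 3 2 3 3 1

Derivation:
t=0: input=4 -> V=0 FIRE
t=1: input=1 -> V=8
t=2: input=1 -> V=14
t=3: input=4 -> V=0 FIRE
t=4: input=2 -> V=16
t=5: input=2 -> V=0 FIRE
t=6: input=0 -> V=0
t=7: input=1 -> V=8
t=8: input=4 -> V=0 FIRE
t=9: input=2 -> V=16
t=10: input=1 -> V=20
t=11: input=3 -> V=0 FIRE
t=12: input=3 -> V=0 FIRE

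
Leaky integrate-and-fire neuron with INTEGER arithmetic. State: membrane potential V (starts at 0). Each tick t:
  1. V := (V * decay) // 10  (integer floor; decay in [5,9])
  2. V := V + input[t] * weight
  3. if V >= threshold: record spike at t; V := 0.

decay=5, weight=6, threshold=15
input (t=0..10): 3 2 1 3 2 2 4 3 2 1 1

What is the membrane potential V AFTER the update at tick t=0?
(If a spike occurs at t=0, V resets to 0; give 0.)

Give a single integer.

Answer: 0

Derivation:
t=0: input=3 -> V=0 FIRE
t=1: input=2 -> V=12
t=2: input=1 -> V=12
t=3: input=3 -> V=0 FIRE
t=4: input=2 -> V=12
t=5: input=2 -> V=0 FIRE
t=6: input=4 -> V=0 FIRE
t=7: input=3 -> V=0 FIRE
t=8: input=2 -> V=12
t=9: input=1 -> V=12
t=10: input=1 -> V=12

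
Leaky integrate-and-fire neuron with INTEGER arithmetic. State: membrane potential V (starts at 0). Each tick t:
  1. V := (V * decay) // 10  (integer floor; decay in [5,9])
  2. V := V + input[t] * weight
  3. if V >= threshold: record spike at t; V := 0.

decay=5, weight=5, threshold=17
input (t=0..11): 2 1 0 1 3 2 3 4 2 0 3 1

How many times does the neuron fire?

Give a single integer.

t=0: input=2 -> V=10
t=1: input=1 -> V=10
t=2: input=0 -> V=5
t=3: input=1 -> V=7
t=4: input=3 -> V=0 FIRE
t=5: input=2 -> V=10
t=6: input=3 -> V=0 FIRE
t=7: input=4 -> V=0 FIRE
t=8: input=2 -> V=10
t=9: input=0 -> V=5
t=10: input=3 -> V=0 FIRE
t=11: input=1 -> V=5

Answer: 4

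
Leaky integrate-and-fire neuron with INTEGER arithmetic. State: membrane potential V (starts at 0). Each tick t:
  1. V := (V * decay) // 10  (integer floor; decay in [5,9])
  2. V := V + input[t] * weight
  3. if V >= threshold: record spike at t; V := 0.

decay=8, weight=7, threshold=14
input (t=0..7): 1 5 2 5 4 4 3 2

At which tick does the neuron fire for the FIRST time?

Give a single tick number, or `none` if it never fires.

Answer: 1

Derivation:
t=0: input=1 -> V=7
t=1: input=5 -> V=0 FIRE
t=2: input=2 -> V=0 FIRE
t=3: input=5 -> V=0 FIRE
t=4: input=4 -> V=0 FIRE
t=5: input=4 -> V=0 FIRE
t=6: input=3 -> V=0 FIRE
t=7: input=2 -> V=0 FIRE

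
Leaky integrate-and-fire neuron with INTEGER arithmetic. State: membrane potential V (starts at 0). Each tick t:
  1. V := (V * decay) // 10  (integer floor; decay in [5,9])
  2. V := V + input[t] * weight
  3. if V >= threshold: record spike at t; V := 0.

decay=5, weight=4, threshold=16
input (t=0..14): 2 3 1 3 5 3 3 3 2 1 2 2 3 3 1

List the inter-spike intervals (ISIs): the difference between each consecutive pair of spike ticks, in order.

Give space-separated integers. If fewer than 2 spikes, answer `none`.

Answer: 3 2 6

Derivation:
t=0: input=2 -> V=8
t=1: input=3 -> V=0 FIRE
t=2: input=1 -> V=4
t=3: input=3 -> V=14
t=4: input=5 -> V=0 FIRE
t=5: input=3 -> V=12
t=6: input=3 -> V=0 FIRE
t=7: input=3 -> V=12
t=8: input=2 -> V=14
t=9: input=1 -> V=11
t=10: input=2 -> V=13
t=11: input=2 -> V=14
t=12: input=3 -> V=0 FIRE
t=13: input=3 -> V=12
t=14: input=1 -> V=10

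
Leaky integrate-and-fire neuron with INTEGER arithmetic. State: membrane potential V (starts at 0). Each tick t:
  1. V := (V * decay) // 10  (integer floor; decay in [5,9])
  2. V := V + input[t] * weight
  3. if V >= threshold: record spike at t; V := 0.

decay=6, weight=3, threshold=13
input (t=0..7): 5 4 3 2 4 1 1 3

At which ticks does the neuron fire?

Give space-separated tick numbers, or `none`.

t=0: input=5 -> V=0 FIRE
t=1: input=4 -> V=12
t=2: input=3 -> V=0 FIRE
t=3: input=2 -> V=6
t=4: input=4 -> V=0 FIRE
t=5: input=1 -> V=3
t=6: input=1 -> V=4
t=7: input=3 -> V=11

Answer: 0 2 4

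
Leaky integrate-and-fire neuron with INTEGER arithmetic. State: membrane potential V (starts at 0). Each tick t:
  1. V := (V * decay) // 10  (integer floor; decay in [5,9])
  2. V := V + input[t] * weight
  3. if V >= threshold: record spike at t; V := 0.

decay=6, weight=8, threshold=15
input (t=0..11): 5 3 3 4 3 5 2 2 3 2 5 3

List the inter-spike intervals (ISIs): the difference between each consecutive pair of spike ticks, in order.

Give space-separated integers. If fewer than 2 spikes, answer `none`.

t=0: input=5 -> V=0 FIRE
t=1: input=3 -> V=0 FIRE
t=2: input=3 -> V=0 FIRE
t=3: input=4 -> V=0 FIRE
t=4: input=3 -> V=0 FIRE
t=5: input=5 -> V=0 FIRE
t=6: input=2 -> V=0 FIRE
t=7: input=2 -> V=0 FIRE
t=8: input=3 -> V=0 FIRE
t=9: input=2 -> V=0 FIRE
t=10: input=5 -> V=0 FIRE
t=11: input=3 -> V=0 FIRE

Answer: 1 1 1 1 1 1 1 1 1 1 1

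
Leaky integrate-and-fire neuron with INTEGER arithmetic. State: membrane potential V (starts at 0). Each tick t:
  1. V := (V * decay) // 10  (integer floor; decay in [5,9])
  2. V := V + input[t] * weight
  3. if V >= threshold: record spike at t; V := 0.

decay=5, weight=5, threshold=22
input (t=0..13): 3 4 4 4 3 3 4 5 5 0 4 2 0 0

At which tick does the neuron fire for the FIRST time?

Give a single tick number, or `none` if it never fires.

t=0: input=3 -> V=15
t=1: input=4 -> V=0 FIRE
t=2: input=4 -> V=20
t=3: input=4 -> V=0 FIRE
t=4: input=3 -> V=15
t=5: input=3 -> V=0 FIRE
t=6: input=4 -> V=20
t=7: input=5 -> V=0 FIRE
t=8: input=5 -> V=0 FIRE
t=9: input=0 -> V=0
t=10: input=4 -> V=20
t=11: input=2 -> V=20
t=12: input=0 -> V=10
t=13: input=0 -> V=5

Answer: 1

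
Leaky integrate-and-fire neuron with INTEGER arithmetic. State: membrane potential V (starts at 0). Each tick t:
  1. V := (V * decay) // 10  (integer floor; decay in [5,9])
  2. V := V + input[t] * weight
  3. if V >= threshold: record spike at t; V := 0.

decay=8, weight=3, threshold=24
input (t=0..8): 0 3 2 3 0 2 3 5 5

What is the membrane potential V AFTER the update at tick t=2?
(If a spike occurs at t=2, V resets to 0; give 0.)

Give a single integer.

t=0: input=0 -> V=0
t=1: input=3 -> V=9
t=2: input=2 -> V=13
t=3: input=3 -> V=19
t=4: input=0 -> V=15
t=5: input=2 -> V=18
t=6: input=3 -> V=23
t=7: input=5 -> V=0 FIRE
t=8: input=5 -> V=15

Answer: 13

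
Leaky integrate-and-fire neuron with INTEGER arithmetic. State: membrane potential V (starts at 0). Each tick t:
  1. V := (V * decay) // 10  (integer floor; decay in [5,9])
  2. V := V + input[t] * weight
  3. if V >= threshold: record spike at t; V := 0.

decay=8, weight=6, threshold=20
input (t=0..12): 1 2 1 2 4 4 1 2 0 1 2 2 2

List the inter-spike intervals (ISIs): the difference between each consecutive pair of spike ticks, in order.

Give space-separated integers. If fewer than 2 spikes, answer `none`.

t=0: input=1 -> V=6
t=1: input=2 -> V=16
t=2: input=1 -> V=18
t=3: input=2 -> V=0 FIRE
t=4: input=4 -> V=0 FIRE
t=5: input=4 -> V=0 FIRE
t=6: input=1 -> V=6
t=7: input=2 -> V=16
t=8: input=0 -> V=12
t=9: input=1 -> V=15
t=10: input=2 -> V=0 FIRE
t=11: input=2 -> V=12
t=12: input=2 -> V=0 FIRE

Answer: 1 1 5 2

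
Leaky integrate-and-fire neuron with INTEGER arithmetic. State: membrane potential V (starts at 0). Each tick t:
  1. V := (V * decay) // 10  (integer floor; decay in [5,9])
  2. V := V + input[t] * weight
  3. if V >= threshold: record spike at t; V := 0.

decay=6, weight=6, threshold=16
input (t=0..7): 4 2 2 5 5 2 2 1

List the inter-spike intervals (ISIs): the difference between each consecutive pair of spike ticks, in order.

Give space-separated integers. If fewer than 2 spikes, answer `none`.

Answer: 2 1 1 2

Derivation:
t=0: input=4 -> V=0 FIRE
t=1: input=2 -> V=12
t=2: input=2 -> V=0 FIRE
t=3: input=5 -> V=0 FIRE
t=4: input=5 -> V=0 FIRE
t=5: input=2 -> V=12
t=6: input=2 -> V=0 FIRE
t=7: input=1 -> V=6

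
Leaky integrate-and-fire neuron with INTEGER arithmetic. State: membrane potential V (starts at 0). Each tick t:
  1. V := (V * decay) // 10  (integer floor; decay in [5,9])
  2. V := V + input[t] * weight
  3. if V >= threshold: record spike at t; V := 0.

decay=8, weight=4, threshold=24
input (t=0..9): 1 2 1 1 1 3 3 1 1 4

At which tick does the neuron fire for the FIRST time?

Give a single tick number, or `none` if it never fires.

Answer: 6

Derivation:
t=0: input=1 -> V=4
t=1: input=2 -> V=11
t=2: input=1 -> V=12
t=3: input=1 -> V=13
t=4: input=1 -> V=14
t=5: input=3 -> V=23
t=6: input=3 -> V=0 FIRE
t=7: input=1 -> V=4
t=8: input=1 -> V=7
t=9: input=4 -> V=21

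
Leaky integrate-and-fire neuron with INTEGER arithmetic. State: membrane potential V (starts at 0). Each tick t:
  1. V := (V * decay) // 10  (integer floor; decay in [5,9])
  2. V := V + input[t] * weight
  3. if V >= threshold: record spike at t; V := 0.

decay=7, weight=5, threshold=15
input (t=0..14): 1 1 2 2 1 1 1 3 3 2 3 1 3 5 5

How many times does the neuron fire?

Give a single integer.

t=0: input=1 -> V=5
t=1: input=1 -> V=8
t=2: input=2 -> V=0 FIRE
t=3: input=2 -> V=10
t=4: input=1 -> V=12
t=5: input=1 -> V=13
t=6: input=1 -> V=14
t=7: input=3 -> V=0 FIRE
t=8: input=3 -> V=0 FIRE
t=9: input=2 -> V=10
t=10: input=3 -> V=0 FIRE
t=11: input=1 -> V=5
t=12: input=3 -> V=0 FIRE
t=13: input=5 -> V=0 FIRE
t=14: input=5 -> V=0 FIRE

Answer: 7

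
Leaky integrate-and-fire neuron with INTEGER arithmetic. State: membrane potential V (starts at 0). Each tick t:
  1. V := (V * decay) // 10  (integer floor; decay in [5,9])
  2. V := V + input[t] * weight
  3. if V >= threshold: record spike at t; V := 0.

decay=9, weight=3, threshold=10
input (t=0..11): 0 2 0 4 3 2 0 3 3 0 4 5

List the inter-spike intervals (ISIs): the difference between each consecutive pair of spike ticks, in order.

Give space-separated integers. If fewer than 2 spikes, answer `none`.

Answer: 2 3 2 1

Derivation:
t=0: input=0 -> V=0
t=1: input=2 -> V=6
t=2: input=0 -> V=5
t=3: input=4 -> V=0 FIRE
t=4: input=3 -> V=9
t=5: input=2 -> V=0 FIRE
t=6: input=0 -> V=0
t=7: input=3 -> V=9
t=8: input=3 -> V=0 FIRE
t=9: input=0 -> V=0
t=10: input=4 -> V=0 FIRE
t=11: input=5 -> V=0 FIRE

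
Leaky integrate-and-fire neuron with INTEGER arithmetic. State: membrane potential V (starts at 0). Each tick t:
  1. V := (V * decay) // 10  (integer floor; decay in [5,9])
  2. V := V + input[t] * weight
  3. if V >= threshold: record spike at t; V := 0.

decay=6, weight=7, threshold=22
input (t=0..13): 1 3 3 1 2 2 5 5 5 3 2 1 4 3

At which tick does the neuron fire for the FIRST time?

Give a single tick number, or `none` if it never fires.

t=0: input=1 -> V=7
t=1: input=3 -> V=0 FIRE
t=2: input=3 -> V=21
t=3: input=1 -> V=19
t=4: input=2 -> V=0 FIRE
t=5: input=2 -> V=14
t=6: input=5 -> V=0 FIRE
t=7: input=5 -> V=0 FIRE
t=8: input=5 -> V=0 FIRE
t=9: input=3 -> V=21
t=10: input=2 -> V=0 FIRE
t=11: input=1 -> V=7
t=12: input=4 -> V=0 FIRE
t=13: input=3 -> V=21

Answer: 1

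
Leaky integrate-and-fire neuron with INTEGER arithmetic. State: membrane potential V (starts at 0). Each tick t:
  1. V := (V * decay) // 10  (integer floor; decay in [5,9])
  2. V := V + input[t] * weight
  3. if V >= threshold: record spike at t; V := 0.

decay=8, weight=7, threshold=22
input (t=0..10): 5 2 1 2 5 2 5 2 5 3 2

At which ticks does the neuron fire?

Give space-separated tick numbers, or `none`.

t=0: input=5 -> V=0 FIRE
t=1: input=2 -> V=14
t=2: input=1 -> V=18
t=3: input=2 -> V=0 FIRE
t=4: input=5 -> V=0 FIRE
t=5: input=2 -> V=14
t=6: input=5 -> V=0 FIRE
t=7: input=2 -> V=14
t=8: input=5 -> V=0 FIRE
t=9: input=3 -> V=21
t=10: input=2 -> V=0 FIRE

Answer: 0 3 4 6 8 10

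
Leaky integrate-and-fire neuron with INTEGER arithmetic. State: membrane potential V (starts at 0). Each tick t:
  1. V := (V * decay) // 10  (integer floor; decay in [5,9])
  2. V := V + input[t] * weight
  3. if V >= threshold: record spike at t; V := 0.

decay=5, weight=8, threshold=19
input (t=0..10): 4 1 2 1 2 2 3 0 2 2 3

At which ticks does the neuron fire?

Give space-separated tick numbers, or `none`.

t=0: input=4 -> V=0 FIRE
t=1: input=1 -> V=8
t=2: input=2 -> V=0 FIRE
t=3: input=1 -> V=8
t=4: input=2 -> V=0 FIRE
t=5: input=2 -> V=16
t=6: input=3 -> V=0 FIRE
t=7: input=0 -> V=0
t=8: input=2 -> V=16
t=9: input=2 -> V=0 FIRE
t=10: input=3 -> V=0 FIRE

Answer: 0 2 4 6 9 10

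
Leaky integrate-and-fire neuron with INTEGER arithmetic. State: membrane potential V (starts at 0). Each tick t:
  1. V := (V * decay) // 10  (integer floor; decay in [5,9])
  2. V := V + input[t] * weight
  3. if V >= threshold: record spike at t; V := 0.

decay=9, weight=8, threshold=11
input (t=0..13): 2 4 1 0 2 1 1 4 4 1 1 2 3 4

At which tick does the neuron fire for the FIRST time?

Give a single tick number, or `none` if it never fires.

t=0: input=2 -> V=0 FIRE
t=1: input=4 -> V=0 FIRE
t=2: input=1 -> V=8
t=3: input=0 -> V=7
t=4: input=2 -> V=0 FIRE
t=5: input=1 -> V=8
t=6: input=1 -> V=0 FIRE
t=7: input=4 -> V=0 FIRE
t=8: input=4 -> V=0 FIRE
t=9: input=1 -> V=8
t=10: input=1 -> V=0 FIRE
t=11: input=2 -> V=0 FIRE
t=12: input=3 -> V=0 FIRE
t=13: input=4 -> V=0 FIRE

Answer: 0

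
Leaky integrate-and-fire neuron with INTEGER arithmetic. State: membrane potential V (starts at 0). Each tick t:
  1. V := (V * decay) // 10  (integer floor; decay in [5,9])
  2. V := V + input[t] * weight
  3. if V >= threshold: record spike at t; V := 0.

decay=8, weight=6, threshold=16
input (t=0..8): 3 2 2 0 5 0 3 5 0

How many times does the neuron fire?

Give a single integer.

Answer: 5

Derivation:
t=0: input=3 -> V=0 FIRE
t=1: input=2 -> V=12
t=2: input=2 -> V=0 FIRE
t=3: input=0 -> V=0
t=4: input=5 -> V=0 FIRE
t=5: input=0 -> V=0
t=6: input=3 -> V=0 FIRE
t=7: input=5 -> V=0 FIRE
t=8: input=0 -> V=0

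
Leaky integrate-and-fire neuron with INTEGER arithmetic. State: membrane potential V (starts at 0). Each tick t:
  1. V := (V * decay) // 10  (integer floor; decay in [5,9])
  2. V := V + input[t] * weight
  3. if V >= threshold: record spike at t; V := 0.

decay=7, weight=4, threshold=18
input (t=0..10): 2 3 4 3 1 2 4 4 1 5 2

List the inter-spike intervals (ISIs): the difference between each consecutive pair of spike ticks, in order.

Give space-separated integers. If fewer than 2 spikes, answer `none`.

t=0: input=2 -> V=8
t=1: input=3 -> V=17
t=2: input=4 -> V=0 FIRE
t=3: input=3 -> V=12
t=4: input=1 -> V=12
t=5: input=2 -> V=16
t=6: input=4 -> V=0 FIRE
t=7: input=4 -> V=16
t=8: input=1 -> V=15
t=9: input=5 -> V=0 FIRE
t=10: input=2 -> V=8

Answer: 4 3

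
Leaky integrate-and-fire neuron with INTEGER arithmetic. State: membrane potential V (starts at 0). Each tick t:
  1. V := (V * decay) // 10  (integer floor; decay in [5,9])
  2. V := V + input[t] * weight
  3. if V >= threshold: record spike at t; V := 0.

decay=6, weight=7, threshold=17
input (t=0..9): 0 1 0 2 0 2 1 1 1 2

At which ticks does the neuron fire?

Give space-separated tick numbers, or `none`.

Answer: 5 9

Derivation:
t=0: input=0 -> V=0
t=1: input=1 -> V=7
t=2: input=0 -> V=4
t=3: input=2 -> V=16
t=4: input=0 -> V=9
t=5: input=2 -> V=0 FIRE
t=6: input=1 -> V=7
t=7: input=1 -> V=11
t=8: input=1 -> V=13
t=9: input=2 -> V=0 FIRE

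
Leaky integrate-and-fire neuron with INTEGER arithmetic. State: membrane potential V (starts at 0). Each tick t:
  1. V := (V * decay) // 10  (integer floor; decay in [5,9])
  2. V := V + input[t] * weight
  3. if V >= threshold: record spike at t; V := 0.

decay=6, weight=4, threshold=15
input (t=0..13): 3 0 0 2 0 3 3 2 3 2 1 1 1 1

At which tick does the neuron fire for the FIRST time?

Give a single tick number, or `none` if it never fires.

Answer: 5

Derivation:
t=0: input=3 -> V=12
t=1: input=0 -> V=7
t=2: input=0 -> V=4
t=3: input=2 -> V=10
t=4: input=0 -> V=6
t=5: input=3 -> V=0 FIRE
t=6: input=3 -> V=12
t=7: input=2 -> V=0 FIRE
t=8: input=3 -> V=12
t=9: input=2 -> V=0 FIRE
t=10: input=1 -> V=4
t=11: input=1 -> V=6
t=12: input=1 -> V=7
t=13: input=1 -> V=8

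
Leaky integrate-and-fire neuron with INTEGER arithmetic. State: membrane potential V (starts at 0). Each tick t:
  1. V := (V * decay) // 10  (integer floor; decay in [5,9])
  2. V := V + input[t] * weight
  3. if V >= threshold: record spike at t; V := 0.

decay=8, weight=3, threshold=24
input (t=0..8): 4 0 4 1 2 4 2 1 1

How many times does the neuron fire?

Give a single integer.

t=0: input=4 -> V=12
t=1: input=0 -> V=9
t=2: input=4 -> V=19
t=3: input=1 -> V=18
t=4: input=2 -> V=20
t=5: input=4 -> V=0 FIRE
t=6: input=2 -> V=6
t=7: input=1 -> V=7
t=8: input=1 -> V=8

Answer: 1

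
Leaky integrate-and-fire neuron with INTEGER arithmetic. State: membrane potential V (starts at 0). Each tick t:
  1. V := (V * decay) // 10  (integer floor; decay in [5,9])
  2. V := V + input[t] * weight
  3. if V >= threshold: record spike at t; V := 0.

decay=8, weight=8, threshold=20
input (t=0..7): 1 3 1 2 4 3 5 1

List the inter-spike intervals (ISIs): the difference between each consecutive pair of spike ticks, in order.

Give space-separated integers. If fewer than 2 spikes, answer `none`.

t=0: input=1 -> V=8
t=1: input=3 -> V=0 FIRE
t=2: input=1 -> V=8
t=3: input=2 -> V=0 FIRE
t=4: input=4 -> V=0 FIRE
t=5: input=3 -> V=0 FIRE
t=6: input=5 -> V=0 FIRE
t=7: input=1 -> V=8

Answer: 2 1 1 1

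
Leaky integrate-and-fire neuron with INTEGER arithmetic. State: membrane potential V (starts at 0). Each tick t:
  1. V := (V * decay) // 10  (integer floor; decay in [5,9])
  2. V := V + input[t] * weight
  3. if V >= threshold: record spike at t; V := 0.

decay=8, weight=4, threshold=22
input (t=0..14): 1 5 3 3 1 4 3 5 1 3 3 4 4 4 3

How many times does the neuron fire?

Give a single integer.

t=0: input=1 -> V=4
t=1: input=5 -> V=0 FIRE
t=2: input=3 -> V=12
t=3: input=3 -> V=21
t=4: input=1 -> V=20
t=5: input=4 -> V=0 FIRE
t=6: input=3 -> V=12
t=7: input=5 -> V=0 FIRE
t=8: input=1 -> V=4
t=9: input=3 -> V=15
t=10: input=3 -> V=0 FIRE
t=11: input=4 -> V=16
t=12: input=4 -> V=0 FIRE
t=13: input=4 -> V=16
t=14: input=3 -> V=0 FIRE

Answer: 6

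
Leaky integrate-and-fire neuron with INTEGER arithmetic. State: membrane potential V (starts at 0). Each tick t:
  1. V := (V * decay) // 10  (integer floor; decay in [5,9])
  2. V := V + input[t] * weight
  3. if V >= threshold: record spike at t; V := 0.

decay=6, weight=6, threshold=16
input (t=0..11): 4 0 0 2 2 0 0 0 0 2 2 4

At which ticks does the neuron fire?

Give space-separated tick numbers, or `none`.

Answer: 0 4 10 11

Derivation:
t=0: input=4 -> V=0 FIRE
t=1: input=0 -> V=0
t=2: input=0 -> V=0
t=3: input=2 -> V=12
t=4: input=2 -> V=0 FIRE
t=5: input=0 -> V=0
t=6: input=0 -> V=0
t=7: input=0 -> V=0
t=8: input=0 -> V=0
t=9: input=2 -> V=12
t=10: input=2 -> V=0 FIRE
t=11: input=4 -> V=0 FIRE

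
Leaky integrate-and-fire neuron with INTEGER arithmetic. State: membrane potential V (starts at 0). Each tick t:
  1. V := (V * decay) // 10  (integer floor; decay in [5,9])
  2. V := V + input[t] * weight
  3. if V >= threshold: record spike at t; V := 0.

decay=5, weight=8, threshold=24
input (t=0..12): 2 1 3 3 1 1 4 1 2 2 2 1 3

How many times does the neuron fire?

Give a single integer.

Answer: 5

Derivation:
t=0: input=2 -> V=16
t=1: input=1 -> V=16
t=2: input=3 -> V=0 FIRE
t=3: input=3 -> V=0 FIRE
t=4: input=1 -> V=8
t=5: input=1 -> V=12
t=6: input=4 -> V=0 FIRE
t=7: input=1 -> V=8
t=8: input=2 -> V=20
t=9: input=2 -> V=0 FIRE
t=10: input=2 -> V=16
t=11: input=1 -> V=16
t=12: input=3 -> V=0 FIRE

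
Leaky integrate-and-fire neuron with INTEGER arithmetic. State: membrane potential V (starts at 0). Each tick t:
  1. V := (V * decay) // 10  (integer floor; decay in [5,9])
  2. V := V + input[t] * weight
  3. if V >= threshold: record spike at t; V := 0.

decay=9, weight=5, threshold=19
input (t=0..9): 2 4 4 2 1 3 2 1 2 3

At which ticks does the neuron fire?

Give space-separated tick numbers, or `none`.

t=0: input=2 -> V=10
t=1: input=4 -> V=0 FIRE
t=2: input=4 -> V=0 FIRE
t=3: input=2 -> V=10
t=4: input=1 -> V=14
t=5: input=3 -> V=0 FIRE
t=6: input=2 -> V=10
t=7: input=1 -> V=14
t=8: input=2 -> V=0 FIRE
t=9: input=3 -> V=15

Answer: 1 2 5 8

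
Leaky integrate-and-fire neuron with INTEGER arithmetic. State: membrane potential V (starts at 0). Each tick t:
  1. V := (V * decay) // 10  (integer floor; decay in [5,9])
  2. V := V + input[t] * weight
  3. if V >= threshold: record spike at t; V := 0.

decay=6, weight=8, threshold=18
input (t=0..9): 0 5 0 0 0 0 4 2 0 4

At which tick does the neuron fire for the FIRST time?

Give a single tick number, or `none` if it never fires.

Answer: 1

Derivation:
t=0: input=0 -> V=0
t=1: input=5 -> V=0 FIRE
t=2: input=0 -> V=0
t=3: input=0 -> V=0
t=4: input=0 -> V=0
t=5: input=0 -> V=0
t=6: input=4 -> V=0 FIRE
t=7: input=2 -> V=16
t=8: input=0 -> V=9
t=9: input=4 -> V=0 FIRE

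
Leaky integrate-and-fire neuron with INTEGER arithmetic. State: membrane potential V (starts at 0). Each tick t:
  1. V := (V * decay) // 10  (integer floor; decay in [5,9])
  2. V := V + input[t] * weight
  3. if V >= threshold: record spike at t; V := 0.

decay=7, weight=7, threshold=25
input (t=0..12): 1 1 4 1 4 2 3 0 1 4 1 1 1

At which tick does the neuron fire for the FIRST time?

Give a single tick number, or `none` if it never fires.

Answer: 2

Derivation:
t=0: input=1 -> V=7
t=1: input=1 -> V=11
t=2: input=4 -> V=0 FIRE
t=3: input=1 -> V=7
t=4: input=4 -> V=0 FIRE
t=5: input=2 -> V=14
t=6: input=3 -> V=0 FIRE
t=7: input=0 -> V=0
t=8: input=1 -> V=7
t=9: input=4 -> V=0 FIRE
t=10: input=1 -> V=7
t=11: input=1 -> V=11
t=12: input=1 -> V=14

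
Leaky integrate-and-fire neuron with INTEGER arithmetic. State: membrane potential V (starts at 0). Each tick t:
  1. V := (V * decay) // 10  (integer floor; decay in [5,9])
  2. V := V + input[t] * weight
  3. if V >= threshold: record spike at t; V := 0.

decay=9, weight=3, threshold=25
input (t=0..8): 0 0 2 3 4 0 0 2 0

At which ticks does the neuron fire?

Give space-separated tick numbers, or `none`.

t=0: input=0 -> V=0
t=1: input=0 -> V=0
t=2: input=2 -> V=6
t=3: input=3 -> V=14
t=4: input=4 -> V=24
t=5: input=0 -> V=21
t=6: input=0 -> V=18
t=7: input=2 -> V=22
t=8: input=0 -> V=19

Answer: none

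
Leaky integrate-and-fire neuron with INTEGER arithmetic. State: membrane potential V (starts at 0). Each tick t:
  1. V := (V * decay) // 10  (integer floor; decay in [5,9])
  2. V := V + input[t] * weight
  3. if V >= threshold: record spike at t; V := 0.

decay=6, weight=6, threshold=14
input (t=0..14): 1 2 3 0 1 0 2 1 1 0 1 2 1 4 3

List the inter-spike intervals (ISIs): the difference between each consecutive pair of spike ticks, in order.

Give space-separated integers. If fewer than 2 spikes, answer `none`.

t=0: input=1 -> V=6
t=1: input=2 -> V=0 FIRE
t=2: input=3 -> V=0 FIRE
t=3: input=0 -> V=0
t=4: input=1 -> V=6
t=5: input=0 -> V=3
t=6: input=2 -> V=13
t=7: input=1 -> V=13
t=8: input=1 -> V=13
t=9: input=0 -> V=7
t=10: input=1 -> V=10
t=11: input=2 -> V=0 FIRE
t=12: input=1 -> V=6
t=13: input=4 -> V=0 FIRE
t=14: input=3 -> V=0 FIRE

Answer: 1 9 2 1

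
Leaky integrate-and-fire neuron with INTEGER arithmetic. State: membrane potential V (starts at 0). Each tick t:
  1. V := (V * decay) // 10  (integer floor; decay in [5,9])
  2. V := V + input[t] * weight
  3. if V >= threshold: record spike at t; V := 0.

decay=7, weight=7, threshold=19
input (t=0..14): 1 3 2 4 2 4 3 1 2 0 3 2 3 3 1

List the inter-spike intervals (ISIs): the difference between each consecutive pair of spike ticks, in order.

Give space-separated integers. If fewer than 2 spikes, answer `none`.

Answer: 2 2 1 4 2 1

Derivation:
t=0: input=1 -> V=7
t=1: input=3 -> V=0 FIRE
t=2: input=2 -> V=14
t=3: input=4 -> V=0 FIRE
t=4: input=2 -> V=14
t=5: input=4 -> V=0 FIRE
t=6: input=3 -> V=0 FIRE
t=7: input=1 -> V=7
t=8: input=2 -> V=18
t=9: input=0 -> V=12
t=10: input=3 -> V=0 FIRE
t=11: input=2 -> V=14
t=12: input=3 -> V=0 FIRE
t=13: input=3 -> V=0 FIRE
t=14: input=1 -> V=7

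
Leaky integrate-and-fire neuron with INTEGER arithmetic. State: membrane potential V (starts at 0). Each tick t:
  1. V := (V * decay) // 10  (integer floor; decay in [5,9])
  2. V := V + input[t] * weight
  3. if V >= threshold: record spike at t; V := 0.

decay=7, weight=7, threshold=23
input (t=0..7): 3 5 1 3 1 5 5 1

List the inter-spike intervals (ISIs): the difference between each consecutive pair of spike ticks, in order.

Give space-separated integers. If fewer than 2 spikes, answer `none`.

Answer: 2 2 1

Derivation:
t=0: input=3 -> V=21
t=1: input=5 -> V=0 FIRE
t=2: input=1 -> V=7
t=3: input=3 -> V=0 FIRE
t=4: input=1 -> V=7
t=5: input=5 -> V=0 FIRE
t=6: input=5 -> V=0 FIRE
t=7: input=1 -> V=7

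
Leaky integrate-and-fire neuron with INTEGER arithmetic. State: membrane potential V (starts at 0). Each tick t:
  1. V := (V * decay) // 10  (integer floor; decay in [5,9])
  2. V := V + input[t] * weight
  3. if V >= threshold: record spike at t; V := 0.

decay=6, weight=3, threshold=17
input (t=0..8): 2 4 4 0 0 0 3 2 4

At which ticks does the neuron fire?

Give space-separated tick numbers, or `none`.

Answer: 2 8

Derivation:
t=0: input=2 -> V=6
t=1: input=4 -> V=15
t=2: input=4 -> V=0 FIRE
t=3: input=0 -> V=0
t=4: input=0 -> V=0
t=5: input=0 -> V=0
t=6: input=3 -> V=9
t=7: input=2 -> V=11
t=8: input=4 -> V=0 FIRE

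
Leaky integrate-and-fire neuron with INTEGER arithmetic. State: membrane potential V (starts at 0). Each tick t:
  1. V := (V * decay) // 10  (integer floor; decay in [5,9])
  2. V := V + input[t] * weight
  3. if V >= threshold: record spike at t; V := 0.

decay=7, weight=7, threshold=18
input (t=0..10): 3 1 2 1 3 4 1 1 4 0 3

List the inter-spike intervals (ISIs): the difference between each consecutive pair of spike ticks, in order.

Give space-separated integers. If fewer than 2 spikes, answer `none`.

t=0: input=3 -> V=0 FIRE
t=1: input=1 -> V=7
t=2: input=2 -> V=0 FIRE
t=3: input=1 -> V=7
t=4: input=3 -> V=0 FIRE
t=5: input=4 -> V=0 FIRE
t=6: input=1 -> V=7
t=7: input=1 -> V=11
t=8: input=4 -> V=0 FIRE
t=9: input=0 -> V=0
t=10: input=3 -> V=0 FIRE

Answer: 2 2 1 3 2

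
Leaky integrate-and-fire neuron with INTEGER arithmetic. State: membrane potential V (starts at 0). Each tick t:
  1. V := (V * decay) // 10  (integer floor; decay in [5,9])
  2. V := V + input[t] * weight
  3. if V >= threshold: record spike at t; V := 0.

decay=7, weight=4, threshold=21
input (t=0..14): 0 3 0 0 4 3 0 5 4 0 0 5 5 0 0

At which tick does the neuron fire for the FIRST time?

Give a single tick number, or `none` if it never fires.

t=0: input=0 -> V=0
t=1: input=3 -> V=12
t=2: input=0 -> V=8
t=3: input=0 -> V=5
t=4: input=4 -> V=19
t=5: input=3 -> V=0 FIRE
t=6: input=0 -> V=0
t=7: input=5 -> V=20
t=8: input=4 -> V=0 FIRE
t=9: input=0 -> V=0
t=10: input=0 -> V=0
t=11: input=5 -> V=20
t=12: input=5 -> V=0 FIRE
t=13: input=0 -> V=0
t=14: input=0 -> V=0

Answer: 5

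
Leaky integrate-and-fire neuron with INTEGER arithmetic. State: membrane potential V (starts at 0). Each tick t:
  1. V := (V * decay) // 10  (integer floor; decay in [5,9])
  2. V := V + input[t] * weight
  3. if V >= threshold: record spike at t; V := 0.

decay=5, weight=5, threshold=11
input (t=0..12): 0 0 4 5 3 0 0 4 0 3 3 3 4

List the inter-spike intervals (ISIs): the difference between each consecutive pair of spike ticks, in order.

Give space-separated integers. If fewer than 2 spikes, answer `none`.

Answer: 1 1 3 2 1 1 1

Derivation:
t=0: input=0 -> V=0
t=1: input=0 -> V=0
t=2: input=4 -> V=0 FIRE
t=3: input=5 -> V=0 FIRE
t=4: input=3 -> V=0 FIRE
t=5: input=0 -> V=0
t=6: input=0 -> V=0
t=7: input=4 -> V=0 FIRE
t=8: input=0 -> V=0
t=9: input=3 -> V=0 FIRE
t=10: input=3 -> V=0 FIRE
t=11: input=3 -> V=0 FIRE
t=12: input=4 -> V=0 FIRE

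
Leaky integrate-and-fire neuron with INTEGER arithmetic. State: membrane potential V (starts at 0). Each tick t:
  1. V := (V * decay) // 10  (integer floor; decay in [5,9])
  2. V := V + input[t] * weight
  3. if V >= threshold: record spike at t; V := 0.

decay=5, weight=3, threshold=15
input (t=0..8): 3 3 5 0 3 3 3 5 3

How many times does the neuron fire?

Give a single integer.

Answer: 3

Derivation:
t=0: input=3 -> V=9
t=1: input=3 -> V=13
t=2: input=5 -> V=0 FIRE
t=3: input=0 -> V=0
t=4: input=3 -> V=9
t=5: input=3 -> V=13
t=6: input=3 -> V=0 FIRE
t=7: input=5 -> V=0 FIRE
t=8: input=3 -> V=9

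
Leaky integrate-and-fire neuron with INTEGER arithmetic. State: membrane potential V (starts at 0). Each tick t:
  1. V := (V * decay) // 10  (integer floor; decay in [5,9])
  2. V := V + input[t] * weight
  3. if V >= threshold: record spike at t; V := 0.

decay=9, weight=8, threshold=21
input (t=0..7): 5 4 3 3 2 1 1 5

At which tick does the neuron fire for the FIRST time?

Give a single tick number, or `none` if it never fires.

t=0: input=5 -> V=0 FIRE
t=1: input=4 -> V=0 FIRE
t=2: input=3 -> V=0 FIRE
t=3: input=3 -> V=0 FIRE
t=4: input=2 -> V=16
t=5: input=1 -> V=0 FIRE
t=6: input=1 -> V=8
t=7: input=5 -> V=0 FIRE

Answer: 0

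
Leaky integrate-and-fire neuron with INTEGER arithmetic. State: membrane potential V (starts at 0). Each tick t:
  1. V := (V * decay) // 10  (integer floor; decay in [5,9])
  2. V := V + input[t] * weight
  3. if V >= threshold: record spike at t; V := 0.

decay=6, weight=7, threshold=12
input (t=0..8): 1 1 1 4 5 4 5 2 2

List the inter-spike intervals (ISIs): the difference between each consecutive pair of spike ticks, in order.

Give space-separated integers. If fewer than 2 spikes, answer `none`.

t=0: input=1 -> V=7
t=1: input=1 -> V=11
t=2: input=1 -> V=0 FIRE
t=3: input=4 -> V=0 FIRE
t=4: input=5 -> V=0 FIRE
t=5: input=4 -> V=0 FIRE
t=6: input=5 -> V=0 FIRE
t=7: input=2 -> V=0 FIRE
t=8: input=2 -> V=0 FIRE

Answer: 1 1 1 1 1 1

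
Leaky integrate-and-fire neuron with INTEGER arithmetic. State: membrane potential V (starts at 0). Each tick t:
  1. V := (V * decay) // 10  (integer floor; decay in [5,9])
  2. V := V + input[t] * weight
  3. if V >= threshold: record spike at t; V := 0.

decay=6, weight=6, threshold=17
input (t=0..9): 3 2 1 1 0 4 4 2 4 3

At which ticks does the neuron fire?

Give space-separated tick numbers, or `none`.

t=0: input=3 -> V=0 FIRE
t=1: input=2 -> V=12
t=2: input=1 -> V=13
t=3: input=1 -> V=13
t=4: input=0 -> V=7
t=5: input=4 -> V=0 FIRE
t=6: input=4 -> V=0 FIRE
t=7: input=2 -> V=12
t=8: input=4 -> V=0 FIRE
t=9: input=3 -> V=0 FIRE

Answer: 0 5 6 8 9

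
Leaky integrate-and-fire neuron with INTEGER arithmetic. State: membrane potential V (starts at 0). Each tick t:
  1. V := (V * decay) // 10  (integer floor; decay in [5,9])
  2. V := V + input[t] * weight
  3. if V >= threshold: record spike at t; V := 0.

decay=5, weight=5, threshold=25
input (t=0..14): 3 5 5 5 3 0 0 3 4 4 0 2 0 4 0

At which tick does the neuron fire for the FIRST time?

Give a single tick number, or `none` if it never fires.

t=0: input=3 -> V=15
t=1: input=5 -> V=0 FIRE
t=2: input=5 -> V=0 FIRE
t=3: input=5 -> V=0 FIRE
t=4: input=3 -> V=15
t=5: input=0 -> V=7
t=6: input=0 -> V=3
t=7: input=3 -> V=16
t=8: input=4 -> V=0 FIRE
t=9: input=4 -> V=20
t=10: input=0 -> V=10
t=11: input=2 -> V=15
t=12: input=0 -> V=7
t=13: input=4 -> V=23
t=14: input=0 -> V=11

Answer: 1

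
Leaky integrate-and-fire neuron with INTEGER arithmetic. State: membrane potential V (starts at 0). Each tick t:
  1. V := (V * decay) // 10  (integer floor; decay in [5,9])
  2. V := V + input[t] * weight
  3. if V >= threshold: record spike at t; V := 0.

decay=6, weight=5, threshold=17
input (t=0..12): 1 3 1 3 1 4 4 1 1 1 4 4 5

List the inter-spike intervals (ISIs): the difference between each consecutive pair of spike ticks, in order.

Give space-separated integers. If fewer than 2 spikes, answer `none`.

t=0: input=1 -> V=5
t=1: input=3 -> V=0 FIRE
t=2: input=1 -> V=5
t=3: input=3 -> V=0 FIRE
t=4: input=1 -> V=5
t=5: input=4 -> V=0 FIRE
t=6: input=4 -> V=0 FIRE
t=7: input=1 -> V=5
t=8: input=1 -> V=8
t=9: input=1 -> V=9
t=10: input=4 -> V=0 FIRE
t=11: input=4 -> V=0 FIRE
t=12: input=5 -> V=0 FIRE

Answer: 2 2 1 4 1 1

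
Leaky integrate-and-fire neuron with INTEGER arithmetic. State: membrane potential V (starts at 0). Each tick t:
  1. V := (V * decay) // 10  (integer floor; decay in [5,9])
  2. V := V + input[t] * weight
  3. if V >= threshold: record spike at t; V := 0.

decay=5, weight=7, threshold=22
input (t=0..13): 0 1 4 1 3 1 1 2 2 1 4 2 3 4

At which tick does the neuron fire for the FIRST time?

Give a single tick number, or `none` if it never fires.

t=0: input=0 -> V=0
t=1: input=1 -> V=7
t=2: input=4 -> V=0 FIRE
t=3: input=1 -> V=7
t=4: input=3 -> V=0 FIRE
t=5: input=1 -> V=7
t=6: input=1 -> V=10
t=7: input=2 -> V=19
t=8: input=2 -> V=0 FIRE
t=9: input=1 -> V=7
t=10: input=4 -> V=0 FIRE
t=11: input=2 -> V=14
t=12: input=3 -> V=0 FIRE
t=13: input=4 -> V=0 FIRE

Answer: 2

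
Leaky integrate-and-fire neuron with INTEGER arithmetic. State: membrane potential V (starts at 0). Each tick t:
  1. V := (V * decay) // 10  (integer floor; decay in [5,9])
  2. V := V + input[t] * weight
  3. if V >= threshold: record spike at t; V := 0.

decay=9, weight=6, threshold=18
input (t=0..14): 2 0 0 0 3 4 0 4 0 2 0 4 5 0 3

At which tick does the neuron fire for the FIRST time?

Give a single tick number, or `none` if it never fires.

Answer: 4

Derivation:
t=0: input=2 -> V=12
t=1: input=0 -> V=10
t=2: input=0 -> V=9
t=3: input=0 -> V=8
t=4: input=3 -> V=0 FIRE
t=5: input=4 -> V=0 FIRE
t=6: input=0 -> V=0
t=7: input=4 -> V=0 FIRE
t=8: input=0 -> V=0
t=9: input=2 -> V=12
t=10: input=0 -> V=10
t=11: input=4 -> V=0 FIRE
t=12: input=5 -> V=0 FIRE
t=13: input=0 -> V=0
t=14: input=3 -> V=0 FIRE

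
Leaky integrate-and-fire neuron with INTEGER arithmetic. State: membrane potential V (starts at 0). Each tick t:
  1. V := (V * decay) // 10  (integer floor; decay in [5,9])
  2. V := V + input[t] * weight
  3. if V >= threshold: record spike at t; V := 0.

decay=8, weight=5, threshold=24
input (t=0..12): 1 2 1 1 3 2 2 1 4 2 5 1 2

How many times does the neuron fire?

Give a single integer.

t=0: input=1 -> V=5
t=1: input=2 -> V=14
t=2: input=1 -> V=16
t=3: input=1 -> V=17
t=4: input=3 -> V=0 FIRE
t=5: input=2 -> V=10
t=6: input=2 -> V=18
t=7: input=1 -> V=19
t=8: input=4 -> V=0 FIRE
t=9: input=2 -> V=10
t=10: input=5 -> V=0 FIRE
t=11: input=1 -> V=5
t=12: input=2 -> V=14

Answer: 3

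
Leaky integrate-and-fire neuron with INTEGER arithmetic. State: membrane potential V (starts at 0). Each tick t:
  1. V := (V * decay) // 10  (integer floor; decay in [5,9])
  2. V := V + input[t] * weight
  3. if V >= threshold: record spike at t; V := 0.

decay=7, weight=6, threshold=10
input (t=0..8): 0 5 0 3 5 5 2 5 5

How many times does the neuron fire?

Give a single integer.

t=0: input=0 -> V=0
t=1: input=5 -> V=0 FIRE
t=2: input=0 -> V=0
t=3: input=3 -> V=0 FIRE
t=4: input=5 -> V=0 FIRE
t=5: input=5 -> V=0 FIRE
t=6: input=2 -> V=0 FIRE
t=7: input=5 -> V=0 FIRE
t=8: input=5 -> V=0 FIRE

Answer: 7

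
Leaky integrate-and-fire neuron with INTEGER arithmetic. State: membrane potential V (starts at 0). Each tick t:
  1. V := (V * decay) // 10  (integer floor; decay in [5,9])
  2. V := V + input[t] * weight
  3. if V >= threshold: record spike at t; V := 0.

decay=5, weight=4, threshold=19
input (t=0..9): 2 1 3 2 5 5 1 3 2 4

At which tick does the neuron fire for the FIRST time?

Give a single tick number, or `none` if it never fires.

Answer: 4

Derivation:
t=0: input=2 -> V=8
t=1: input=1 -> V=8
t=2: input=3 -> V=16
t=3: input=2 -> V=16
t=4: input=5 -> V=0 FIRE
t=5: input=5 -> V=0 FIRE
t=6: input=1 -> V=4
t=7: input=3 -> V=14
t=8: input=2 -> V=15
t=9: input=4 -> V=0 FIRE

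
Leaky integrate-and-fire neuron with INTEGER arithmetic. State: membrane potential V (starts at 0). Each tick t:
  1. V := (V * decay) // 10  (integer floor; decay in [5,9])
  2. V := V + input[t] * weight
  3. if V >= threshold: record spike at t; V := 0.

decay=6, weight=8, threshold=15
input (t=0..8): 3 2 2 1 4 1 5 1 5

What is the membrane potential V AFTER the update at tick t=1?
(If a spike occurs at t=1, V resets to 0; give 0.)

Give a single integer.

t=0: input=3 -> V=0 FIRE
t=1: input=2 -> V=0 FIRE
t=2: input=2 -> V=0 FIRE
t=3: input=1 -> V=8
t=4: input=4 -> V=0 FIRE
t=5: input=1 -> V=8
t=6: input=5 -> V=0 FIRE
t=7: input=1 -> V=8
t=8: input=5 -> V=0 FIRE

Answer: 0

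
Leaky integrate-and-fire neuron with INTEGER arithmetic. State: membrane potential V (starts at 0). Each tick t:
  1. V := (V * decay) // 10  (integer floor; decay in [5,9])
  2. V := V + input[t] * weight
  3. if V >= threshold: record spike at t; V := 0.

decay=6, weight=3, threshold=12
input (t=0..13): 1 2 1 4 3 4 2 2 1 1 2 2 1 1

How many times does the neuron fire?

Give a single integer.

t=0: input=1 -> V=3
t=1: input=2 -> V=7
t=2: input=1 -> V=7
t=3: input=4 -> V=0 FIRE
t=4: input=3 -> V=9
t=5: input=4 -> V=0 FIRE
t=6: input=2 -> V=6
t=7: input=2 -> V=9
t=8: input=1 -> V=8
t=9: input=1 -> V=7
t=10: input=2 -> V=10
t=11: input=2 -> V=0 FIRE
t=12: input=1 -> V=3
t=13: input=1 -> V=4

Answer: 3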